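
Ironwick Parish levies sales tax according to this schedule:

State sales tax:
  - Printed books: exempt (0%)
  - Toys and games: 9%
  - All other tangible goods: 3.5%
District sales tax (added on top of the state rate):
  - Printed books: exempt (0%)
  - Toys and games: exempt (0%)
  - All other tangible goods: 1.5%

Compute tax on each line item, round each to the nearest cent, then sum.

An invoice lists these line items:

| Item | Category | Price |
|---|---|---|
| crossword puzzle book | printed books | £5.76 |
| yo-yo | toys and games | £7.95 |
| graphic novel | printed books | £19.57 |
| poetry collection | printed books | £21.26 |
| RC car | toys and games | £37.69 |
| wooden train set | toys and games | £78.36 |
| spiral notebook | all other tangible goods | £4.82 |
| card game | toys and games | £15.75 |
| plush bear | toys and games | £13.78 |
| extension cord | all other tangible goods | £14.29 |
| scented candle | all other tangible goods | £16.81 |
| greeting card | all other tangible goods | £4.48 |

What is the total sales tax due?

Crossword puzzle book £5.76: printed books → 0% + 0% district = 0% → £0.00
Yo-yo £7.95: toys and games → 9% + 0% district = 9% → £0.72
Graphic novel £19.57: printed books → 0% + 0% district = 0% → £0.00
Poetry collection £21.26: printed books → 0% + 0% district = 0% → £0.00
RC car £37.69: toys and games → 9% + 0% district = 9% → £3.39
Wooden train set £78.36: toys and games → 9% + 0% district = 9% → £7.05
Spiral notebook £4.82: all other tangible goods → 3.5% + 1.5% district = 5% → £0.24
Card game £15.75: toys and games → 9% + 0% district = 9% → £1.42
Plush bear £13.78: toys and games → 9% + 0% district = 9% → £1.24
Extension cord £14.29: all other tangible goods → 3.5% + 1.5% district = 5% → £0.71
Scented candle £16.81: all other tangible goods → 3.5% + 1.5% district = 5% → £0.84
Greeting card £4.48: all other tangible goods → 3.5% + 1.5% district = 5% → £0.22
Total tax = £0.72 + £3.39 + £7.05 + £0.24 + £1.42 + £1.24 + £0.71 + £0.84 + £0.22 = £15.83

£15.83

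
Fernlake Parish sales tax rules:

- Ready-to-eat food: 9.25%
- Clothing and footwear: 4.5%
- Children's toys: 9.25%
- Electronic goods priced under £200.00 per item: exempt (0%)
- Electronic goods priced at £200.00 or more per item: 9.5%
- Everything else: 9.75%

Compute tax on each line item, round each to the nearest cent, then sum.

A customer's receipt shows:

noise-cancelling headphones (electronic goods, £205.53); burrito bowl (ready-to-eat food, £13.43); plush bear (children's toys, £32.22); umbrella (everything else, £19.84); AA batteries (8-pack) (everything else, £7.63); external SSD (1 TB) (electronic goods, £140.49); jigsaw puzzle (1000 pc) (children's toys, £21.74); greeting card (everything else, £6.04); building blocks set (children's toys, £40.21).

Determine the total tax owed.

£32.74

Noise-cancelling headphones £205.53: electronic goods, £200.00 or more → 9.5% → £19.53
Burrito bowl £13.43: ready-to-eat food → 9.25% → £1.24
Plush bear £32.22: children's toys → 9.25% → £2.98
Umbrella £19.84: everything else → 9.75% → £1.93
AA batteries (8-pack) £7.63: everything else → 9.75% → £0.74
External SSD (1 TB) £140.49: electronic goods, under £200.00 → 0% → £0.00
Jigsaw puzzle (1000 pc) £21.74: children's toys → 9.25% → £2.01
Greeting card £6.04: everything else → 9.75% → £0.59
Building blocks set £40.21: children's toys → 9.25% → £3.72
Total tax = £19.53 + £1.24 + £2.98 + £1.93 + £0.74 + £2.01 + £0.59 + £3.72 = £32.74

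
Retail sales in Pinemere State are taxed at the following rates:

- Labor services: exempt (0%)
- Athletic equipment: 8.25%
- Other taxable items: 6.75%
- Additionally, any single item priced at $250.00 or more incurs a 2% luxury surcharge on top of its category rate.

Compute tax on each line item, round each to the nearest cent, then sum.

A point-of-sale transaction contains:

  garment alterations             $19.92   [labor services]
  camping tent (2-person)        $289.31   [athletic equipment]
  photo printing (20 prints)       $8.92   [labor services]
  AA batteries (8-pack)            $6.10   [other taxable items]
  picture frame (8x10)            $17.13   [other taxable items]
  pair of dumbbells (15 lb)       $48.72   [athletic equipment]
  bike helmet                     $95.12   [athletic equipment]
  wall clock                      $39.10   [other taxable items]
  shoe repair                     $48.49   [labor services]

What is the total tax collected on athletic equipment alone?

Camping tent (2-person) $289.31: athletic equipment → 8.25% + 2% surcharge = 10.25% → $29.65
Pair of dumbbells (15 lb) $48.72: athletic equipment → 8.25% → $4.02
Bike helmet $95.12: athletic equipment → 8.25% → $7.85
Tax on athletic equipment = $29.65 + $4.02 + $7.85 = $41.52

$41.52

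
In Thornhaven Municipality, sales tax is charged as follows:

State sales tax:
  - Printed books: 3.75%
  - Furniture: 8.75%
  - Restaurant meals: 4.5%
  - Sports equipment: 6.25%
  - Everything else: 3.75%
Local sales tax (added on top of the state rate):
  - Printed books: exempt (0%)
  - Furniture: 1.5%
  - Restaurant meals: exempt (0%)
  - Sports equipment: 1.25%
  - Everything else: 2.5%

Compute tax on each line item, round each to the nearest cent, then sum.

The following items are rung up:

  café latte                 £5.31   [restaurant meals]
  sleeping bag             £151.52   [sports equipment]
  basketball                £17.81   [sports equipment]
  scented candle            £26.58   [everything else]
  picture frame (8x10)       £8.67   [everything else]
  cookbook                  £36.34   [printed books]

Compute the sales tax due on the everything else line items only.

£2.20

Scented candle £26.58: everything else → 3.75% + 2.5% local = 6.25% → £1.66
Picture frame (8x10) £8.67: everything else → 3.75% + 2.5% local = 6.25% → £0.54
Tax on everything else = £1.66 + £0.54 = £2.20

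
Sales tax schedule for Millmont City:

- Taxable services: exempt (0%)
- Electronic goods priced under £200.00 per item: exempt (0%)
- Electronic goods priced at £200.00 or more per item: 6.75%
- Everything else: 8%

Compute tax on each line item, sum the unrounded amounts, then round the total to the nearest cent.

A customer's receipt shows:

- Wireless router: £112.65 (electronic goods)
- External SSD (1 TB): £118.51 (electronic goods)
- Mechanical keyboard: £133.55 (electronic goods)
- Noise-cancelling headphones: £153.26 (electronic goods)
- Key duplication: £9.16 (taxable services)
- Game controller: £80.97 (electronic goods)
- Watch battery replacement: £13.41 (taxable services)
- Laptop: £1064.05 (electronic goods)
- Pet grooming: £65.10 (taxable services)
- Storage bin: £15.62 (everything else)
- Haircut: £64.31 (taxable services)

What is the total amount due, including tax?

£1903.66

Wireless router £112.65: electronic goods, under £200.00 → 0% → £0.00
External SSD (1 TB) £118.51: electronic goods, under £200.00 → 0% → £0.00
Mechanical keyboard £133.55: electronic goods, under £200.00 → 0% → £0.00
Noise-cancelling headphones £153.26: electronic goods, under £200.00 → 0% → £0.00
Key duplication £9.16: taxable services → 0% → £0.00
Game controller £80.97: electronic goods, under £200.00 → 0% → £0.00
Watch battery replacement £13.41: taxable services → 0% → £0.00
Laptop £1064.05: electronic goods, £200.00 or more → 6.75% → £71.823375
Pet grooming £65.10: taxable services → 0% → £0.00
Storage bin £15.62: everything else → 8% → £1.2496
Haircut £64.31: taxable services → 0% → £0.00
Subtotal = £1830.59; unrounded tax = £73.072975 → £73.07; total due = £1903.66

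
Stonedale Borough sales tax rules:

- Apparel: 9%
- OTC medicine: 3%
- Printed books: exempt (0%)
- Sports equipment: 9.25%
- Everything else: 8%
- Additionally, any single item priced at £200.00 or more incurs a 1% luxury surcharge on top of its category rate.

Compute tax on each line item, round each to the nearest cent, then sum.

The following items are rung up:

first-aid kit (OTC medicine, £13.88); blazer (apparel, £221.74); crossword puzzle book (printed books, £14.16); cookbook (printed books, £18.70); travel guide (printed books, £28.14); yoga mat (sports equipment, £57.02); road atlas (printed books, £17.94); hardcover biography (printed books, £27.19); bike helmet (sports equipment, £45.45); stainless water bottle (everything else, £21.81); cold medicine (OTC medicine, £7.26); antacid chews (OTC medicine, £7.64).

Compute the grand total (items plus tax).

First-aid kit £13.88: OTC medicine → 3% → £0.42
Blazer £221.74: apparel → 9% + 1% surcharge = 10% → £22.17
Crossword puzzle book £14.16: printed books → 0% → £0.00
Cookbook £18.70: printed books → 0% → £0.00
Travel guide £28.14: printed books → 0% → £0.00
Yoga mat £57.02: sports equipment → 9.25% → £5.27
Road atlas £17.94: printed books → 0% → £0.00
Hardcover biography £27.19: printed books → 0% → £0.00
Bike helmet £45.45: sports equipment → 9.25% → £4.20
Stainless water bottle £21.81: everything else → 8% → £1.74
Cold medicine £7.26: OTC medicine → 3% → £0.22
Antacid chews £7.64: OTC medicine → 3% → £0.23
Subtotal = £480.93; tax = £34.25; total due = £515.18

£515.18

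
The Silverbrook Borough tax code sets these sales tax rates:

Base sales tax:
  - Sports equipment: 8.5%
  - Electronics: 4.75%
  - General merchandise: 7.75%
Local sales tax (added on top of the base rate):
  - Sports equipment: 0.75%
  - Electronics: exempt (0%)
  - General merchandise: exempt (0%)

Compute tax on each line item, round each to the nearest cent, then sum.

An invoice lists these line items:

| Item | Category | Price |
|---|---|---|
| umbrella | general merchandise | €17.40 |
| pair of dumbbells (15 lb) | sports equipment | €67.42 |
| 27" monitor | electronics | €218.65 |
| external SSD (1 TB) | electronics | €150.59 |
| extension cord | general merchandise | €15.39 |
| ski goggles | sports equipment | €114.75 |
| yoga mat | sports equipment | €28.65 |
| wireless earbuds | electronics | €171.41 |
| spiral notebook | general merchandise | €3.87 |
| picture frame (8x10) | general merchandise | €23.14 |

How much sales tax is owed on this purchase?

Umbrella €17.40: general merchandise → 7.75% + 0% local = 7.75% → €1.35
Pair of dumbbells (15 lb) €67.42: sports equipment → 8.5% + 0.75% local = 9.25% → €6.24
27" monitor €218.65: electronics → 4.75% + 0% local = 4.75% → €10.39
External SSD (1 TB) €150.59: electronics → 4.75% + 0% local = 4.75% → €7.15
Extension cord €15.39: general merchandise → 7.75% + 0% local = 7.75% → €1.19
Ski goggles €114.75: sports equipment → 8.5% + 0.75% local = 9.25% → €10.61
Yoga mat €28.65: sports equipment → 8.5% + 0.75% local = 9.25% → €2.65
Wireless earbuds €171.41: electronics → 4.75% + 0% local = 4.75% → €8.14
Spiral notebook €3.87: general merchandise → 7.75% + 0% local = 7.75% → €0.30
Picture frame (8x10) €23.14: general merchandise → 7.75% + 0% local = 7.75% → €1.79
Total tax = €1.35 + €6.24 + €10.39 + €7.15 + €1.19 + €10.61 + €2.65 + €8.14 + €0.30 + €1.79 = €49.81

€49.81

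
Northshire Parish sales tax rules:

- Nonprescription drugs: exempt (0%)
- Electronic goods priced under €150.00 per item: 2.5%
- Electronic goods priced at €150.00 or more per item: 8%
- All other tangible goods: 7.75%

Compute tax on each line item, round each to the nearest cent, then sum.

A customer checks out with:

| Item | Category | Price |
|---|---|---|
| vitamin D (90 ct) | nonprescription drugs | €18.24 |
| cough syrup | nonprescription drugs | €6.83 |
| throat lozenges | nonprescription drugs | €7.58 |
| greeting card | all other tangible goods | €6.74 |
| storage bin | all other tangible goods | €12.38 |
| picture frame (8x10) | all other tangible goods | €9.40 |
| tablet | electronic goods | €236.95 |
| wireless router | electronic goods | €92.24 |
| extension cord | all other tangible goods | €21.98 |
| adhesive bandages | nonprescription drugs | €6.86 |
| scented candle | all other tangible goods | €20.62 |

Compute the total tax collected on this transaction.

Vitamin D (90 ct) €18.24: nonprescription drugs → 0% → €0.00
Cough syrup €6.83: nonprescription drugs → 0% → €0.00
Throat lozenges €7.58: nonprescription drugs → 0% → €0.00
Greeting card €6.74: all other tangible goods → 7.75% → €0.52
Storage bin €12.38: all other tangible goods → 7.75% → €0.96
Picture frame (8x10) €9.40: all other tangible goods → 7.75% → €0.73
Tablet €236.95: electronic goods, €150.00 or more → 8% → €18.96
Wireless router €92.24: electronic goods, under €150.00 → 2.5% → €2.31
Extension cord €21.98: all other tangible goods → 7.75% → €1.70
Adhesive bandages €6.86: nonprescription drugs → 0% → €0.00
Scented candle €20.62: all other tangible goods → 7.75% → €1.60
Total tax = €0.52 + €0.96 + €0.73 + €18.96 + €2.31 + €1.70 + €1.60 = €26.78

€26.78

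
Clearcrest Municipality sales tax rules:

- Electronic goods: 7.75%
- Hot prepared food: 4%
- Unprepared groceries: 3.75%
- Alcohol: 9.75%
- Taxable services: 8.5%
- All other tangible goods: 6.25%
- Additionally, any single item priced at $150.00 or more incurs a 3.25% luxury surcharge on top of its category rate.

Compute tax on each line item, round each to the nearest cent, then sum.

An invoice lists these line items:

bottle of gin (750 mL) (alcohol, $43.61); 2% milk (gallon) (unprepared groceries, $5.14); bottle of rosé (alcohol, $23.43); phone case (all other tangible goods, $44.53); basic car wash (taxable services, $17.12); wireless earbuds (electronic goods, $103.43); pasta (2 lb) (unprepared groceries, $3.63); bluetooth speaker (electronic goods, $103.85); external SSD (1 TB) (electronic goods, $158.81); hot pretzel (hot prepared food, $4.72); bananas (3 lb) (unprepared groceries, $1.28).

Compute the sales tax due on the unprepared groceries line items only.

2% milk (gallon) $5.14: unprepared groceries → 3.75% → $0.19
Pasta (2 lb) $3.63: unprepared groceries → 3.75% → $0.14
Bananas (3 lb) $1.28: unprepared groceries → 3.75% → $0.05
Tax on unprepared groceries = $0.19 + $0.14 + $0.05 = $0.38

$0.38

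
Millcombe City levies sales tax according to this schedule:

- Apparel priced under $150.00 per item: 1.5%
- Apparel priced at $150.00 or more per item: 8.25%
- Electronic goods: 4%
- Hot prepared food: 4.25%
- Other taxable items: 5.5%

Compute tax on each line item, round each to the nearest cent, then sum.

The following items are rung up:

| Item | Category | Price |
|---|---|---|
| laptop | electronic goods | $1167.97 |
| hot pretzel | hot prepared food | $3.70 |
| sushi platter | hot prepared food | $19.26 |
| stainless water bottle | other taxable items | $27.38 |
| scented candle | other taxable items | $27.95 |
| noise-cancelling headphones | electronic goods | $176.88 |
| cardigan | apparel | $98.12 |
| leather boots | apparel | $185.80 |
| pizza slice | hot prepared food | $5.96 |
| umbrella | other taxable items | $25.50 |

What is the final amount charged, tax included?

Laptop $1167.97: electronic goods → 4% → $46.72
Hot pretzel $3.70: hot prepared food → 4.25% → $0.16
Sushi platter $19.26: hot prepared food → 4.25% → $0.82
Stainless water bottle $27.38: other taxable items → 5.5% → $1.51
Scented candle $27.95: other taxable items → 5.5% → $1.54
Noise-cancelling headphones $176.88: electronic goods → 4% → $7.08
Cardigan $98.12: apparel, under $150.00 → 1.5% → $1.47
Leather boots $185.80: apparel, $150.00 or more → 8.25% → $15.33
Pizza slice $5.96: hot prepared food → 4.25% → $0.25
Umbrella $25.50: other taxable items → 5.5% → $1.40
Subtotal = $1738.52; tax = $76.28; total due = $1814.80

$1814.80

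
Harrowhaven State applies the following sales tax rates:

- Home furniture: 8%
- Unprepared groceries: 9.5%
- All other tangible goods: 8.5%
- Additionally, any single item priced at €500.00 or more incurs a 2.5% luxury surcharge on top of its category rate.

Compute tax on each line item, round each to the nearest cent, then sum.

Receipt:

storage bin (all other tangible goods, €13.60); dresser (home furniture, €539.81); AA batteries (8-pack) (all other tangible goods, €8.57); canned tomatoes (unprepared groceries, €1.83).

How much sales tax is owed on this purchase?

€58.74

Storage bin €13.60: all other tangible goods → 8.5% → €1.16
Dresser €539.81: home furniture → 8% + 2.5% surcharge = 10.5% → €56.68
AA batteries (8-pack) €8.57: all other tangible goods → 8.5% → €0.73
Canned tomatoes €1.83: unprepared groceries → 9.5% → €0.17
Total tax = €1.16 + €56.68 + €0.73 + €0.17 = €58.74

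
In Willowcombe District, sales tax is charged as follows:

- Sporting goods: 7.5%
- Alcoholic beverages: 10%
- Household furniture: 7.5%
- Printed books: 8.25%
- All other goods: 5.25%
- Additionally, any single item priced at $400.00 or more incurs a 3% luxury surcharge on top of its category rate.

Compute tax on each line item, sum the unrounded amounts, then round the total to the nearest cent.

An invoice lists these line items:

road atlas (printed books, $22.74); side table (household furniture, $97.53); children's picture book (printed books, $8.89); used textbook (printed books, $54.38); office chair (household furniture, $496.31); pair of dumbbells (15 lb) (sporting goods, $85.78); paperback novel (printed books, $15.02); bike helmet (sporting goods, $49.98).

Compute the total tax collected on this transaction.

$77.94

Road atlas $22.74: printed books → 8.25% → $1.87605
Side table $97.53: household furniture → 7.5% → $7.31475
Children's picture book $8.89: printed books → 8.25% → $0.733425
Used textbook $54.38: printed books → 8.25% → $4.48635
Office chair $496.31: household furniture → 7.5% + 3% surcharge = 10.5% → $52.11255
Pair of dumbbells (15 lb) $85.78: sporting goods → 7.5% → $6.4335
Paperback novel $15.02: printed books → 8.25% → $1.23915
Bike helmet $49.98: sporting goods → 7.5% → $3.7485
Unrounded tax sum = $77.944275 → $77.94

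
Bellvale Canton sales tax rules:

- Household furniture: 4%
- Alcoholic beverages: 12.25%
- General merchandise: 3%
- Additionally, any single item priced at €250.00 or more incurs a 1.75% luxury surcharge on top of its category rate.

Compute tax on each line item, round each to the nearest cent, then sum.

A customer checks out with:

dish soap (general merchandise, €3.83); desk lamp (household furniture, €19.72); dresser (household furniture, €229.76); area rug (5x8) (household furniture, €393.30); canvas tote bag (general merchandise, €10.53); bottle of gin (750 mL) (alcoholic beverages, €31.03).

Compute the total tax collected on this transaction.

€36.82

Dish soap €3.83: general merchandise → 3% → €0.11
Desk lamp €19.72: household furniture → 4% → €0.79
Dresser €229.76: household furniture → 4% → €9.19
Area rug (5x8) €393.30: household furniture → 4% + 1.75% surcharge = 5.75% → €22.61
Canvas tote bag €10.53: general merchandise → 3% → €0.32
Bottle of gin (750 mL) €31.03: alcoholic beverages → 12.25% → €3.80
Total tax = €0.11 + €0.79 + €9.19 + €22.61 + €0.32 + €3.80 = €36.82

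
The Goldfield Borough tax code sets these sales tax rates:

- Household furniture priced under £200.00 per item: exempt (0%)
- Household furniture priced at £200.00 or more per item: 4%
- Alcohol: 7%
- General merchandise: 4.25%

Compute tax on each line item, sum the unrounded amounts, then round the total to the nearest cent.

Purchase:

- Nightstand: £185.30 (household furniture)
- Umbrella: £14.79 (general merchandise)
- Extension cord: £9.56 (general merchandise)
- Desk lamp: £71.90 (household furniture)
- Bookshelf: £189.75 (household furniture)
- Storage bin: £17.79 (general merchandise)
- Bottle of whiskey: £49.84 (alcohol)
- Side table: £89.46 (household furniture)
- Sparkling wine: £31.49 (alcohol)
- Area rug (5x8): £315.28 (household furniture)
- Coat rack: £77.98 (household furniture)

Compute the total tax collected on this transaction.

£20.10

Nightstand £185.30: household furniture, under £200.00 → 0% → £0.00
Umbrella £14.79: general merchandise → 4.25% → £0.628575
Extension cord £9.56: general merchandise → 4.25% → £0.4063
Desk lamp £71.90: household furniture, under £200.00 → 0% → £0.00
Bookshelf £189.75: household furniture, under £200.00 → 0% → £0.00
Storage bin £17.79: general merchandise → 4.25% → £0.756075
Bottle of whiskey £49.84: alcohol → 7% → £3.4888
Side table £89.46: household furniture, under £200.00 → 0% → £0.00
Sparkling wine £31.49: alcohol → 7% → £2.2043
Area rug (5x8) £315.28: household furniture, £200.00 or more → 4% → £12.6112
Coat rack £77.98: household furniture, under £200.00 → 0% → £0.00
Unrounded tax sum = £20.09525 → £20.10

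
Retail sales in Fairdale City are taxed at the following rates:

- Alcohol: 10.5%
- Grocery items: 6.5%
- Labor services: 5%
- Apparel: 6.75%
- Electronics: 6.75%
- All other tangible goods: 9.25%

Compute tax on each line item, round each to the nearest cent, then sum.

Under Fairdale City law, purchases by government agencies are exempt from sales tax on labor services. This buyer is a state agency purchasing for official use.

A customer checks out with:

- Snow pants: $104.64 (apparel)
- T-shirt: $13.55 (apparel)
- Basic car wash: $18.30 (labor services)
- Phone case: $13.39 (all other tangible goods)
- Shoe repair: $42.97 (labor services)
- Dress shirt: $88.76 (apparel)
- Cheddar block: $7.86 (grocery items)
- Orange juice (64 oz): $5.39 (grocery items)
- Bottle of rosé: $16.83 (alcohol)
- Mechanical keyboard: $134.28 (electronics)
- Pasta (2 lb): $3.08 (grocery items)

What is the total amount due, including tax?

Snow pants $104.64: apparel → 6.75% → $7.06
T-shirt $13.55: apparel → 6.75% → $0.91
Basic car wash $18.30: labor services, buyer-exempt → 0% → $0.00
Phone case $13.39: all other tangible goods → 9.25% → $1.24
Shoe repair $42.97: labor services, buyer-exempt → 0% → $0.00
Dress shirt $88.76: apparel → 6.75% → $5.99
Cheddar block $7.86: grocery items → 6.5% → $0.51
Orange juice (64 oz) $5.39: grocery items → 6.5% → $0.35
Bottle of rosé $16.83: alcohol → 10.5% → $1.77
Mechanical keyboard $134.28: electronics → 6.75% → $9.06
Pasta (2 lb) $3.08: grocery items → 6.5% → $0.20
Subtotal = $449.05; tax = $27.09; total due = $476.14

$476.14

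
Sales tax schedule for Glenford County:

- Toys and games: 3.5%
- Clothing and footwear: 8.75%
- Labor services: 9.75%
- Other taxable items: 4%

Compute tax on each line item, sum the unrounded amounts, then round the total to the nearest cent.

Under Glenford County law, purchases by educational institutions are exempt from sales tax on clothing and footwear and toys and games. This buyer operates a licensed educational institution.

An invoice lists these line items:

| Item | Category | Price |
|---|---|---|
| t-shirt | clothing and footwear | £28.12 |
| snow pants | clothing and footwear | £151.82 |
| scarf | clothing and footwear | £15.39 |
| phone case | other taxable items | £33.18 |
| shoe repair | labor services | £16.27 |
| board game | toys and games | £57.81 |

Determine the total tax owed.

£2.91

T-shirt £28.12: clothing and footwear, buyer-exempt → 0% → £0.00
Snow pants £151.82: clothing and footwear, buyer-exempt → 0% → £0.00
Scarf £15.39: clothing and footwear, buyer-exempt → 0% → £0.00
Phone case £33.18: other taxable items → 4% → £1.3272
Shoe repair £16.27: labor services → 9.75% → £1.586325
Board game £57.81: toys and games, buyer-exempt → 0% → £0.00
Unrounded tax sum = £2.913525 → £2.91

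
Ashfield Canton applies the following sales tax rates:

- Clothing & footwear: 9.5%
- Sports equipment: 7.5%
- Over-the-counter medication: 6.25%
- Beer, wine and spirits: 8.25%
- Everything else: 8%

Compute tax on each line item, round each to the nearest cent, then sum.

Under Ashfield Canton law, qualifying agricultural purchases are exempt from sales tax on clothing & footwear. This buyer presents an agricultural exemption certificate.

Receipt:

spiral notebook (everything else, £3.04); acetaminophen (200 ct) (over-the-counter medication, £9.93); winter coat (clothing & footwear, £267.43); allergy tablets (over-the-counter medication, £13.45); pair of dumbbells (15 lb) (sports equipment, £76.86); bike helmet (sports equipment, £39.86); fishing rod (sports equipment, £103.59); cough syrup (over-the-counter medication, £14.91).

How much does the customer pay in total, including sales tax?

£548.22

Spiral notebook £3.04: everything else → 8% → £0.24
Acetaminophen (200 ct) £9.93: over-the-counter medication → 6.25% → £0.62
Winter coat £267.43: clothing & footwear, buyer-exempt → 0% → £0.00
Allergy tablets £13.45: over-the-counter medication → 6.25% → £0.84
Pair of dumbbells (15 lb) £76.86: sports equipment → 7.5% → £5.76
Bike helmet £39.86: sports equipment → 7.5% → £2.99
Fishing rod £103.59: sports equipment → 7.5% → £7.77
Cough syrup £14.91: over-the-counter medication → 6.25% → £0.93
Subtotal = £529.07; tax = £19.15; total due = £548.22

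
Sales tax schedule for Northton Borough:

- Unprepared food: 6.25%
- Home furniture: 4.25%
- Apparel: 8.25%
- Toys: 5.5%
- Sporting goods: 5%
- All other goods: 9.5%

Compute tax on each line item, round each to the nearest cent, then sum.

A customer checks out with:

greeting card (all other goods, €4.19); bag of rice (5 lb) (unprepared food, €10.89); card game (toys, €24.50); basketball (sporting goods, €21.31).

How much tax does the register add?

€3.50

Greeting card €4.19: all other goods → 9.5% → €0.40
Bag of rice (5 lb) €10.89: unprepared food → 6.25% → €0.68
Card game €24.50: toys → 5.5% → €1.35
Basketball €21.31: sporting goods → 5% → €1.07
Total tax = €0.40 + €0.68 + €1.35 + €1.07 = €3.50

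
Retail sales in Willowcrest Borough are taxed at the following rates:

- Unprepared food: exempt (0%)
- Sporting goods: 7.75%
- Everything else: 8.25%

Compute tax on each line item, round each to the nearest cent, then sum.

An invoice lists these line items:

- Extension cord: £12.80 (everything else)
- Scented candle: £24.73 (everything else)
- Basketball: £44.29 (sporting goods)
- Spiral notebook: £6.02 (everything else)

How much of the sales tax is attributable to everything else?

Extension cord £12.80: everything else → 8.25% → £1.06
Scented candle £24.73: everything else → 8.25% → £2.04
Spiral notebook £6.02: everything else → 8.25% → £0.50
Tax on everything else = £1.06 + £2.04 + £0.50 = £3.60

£3.60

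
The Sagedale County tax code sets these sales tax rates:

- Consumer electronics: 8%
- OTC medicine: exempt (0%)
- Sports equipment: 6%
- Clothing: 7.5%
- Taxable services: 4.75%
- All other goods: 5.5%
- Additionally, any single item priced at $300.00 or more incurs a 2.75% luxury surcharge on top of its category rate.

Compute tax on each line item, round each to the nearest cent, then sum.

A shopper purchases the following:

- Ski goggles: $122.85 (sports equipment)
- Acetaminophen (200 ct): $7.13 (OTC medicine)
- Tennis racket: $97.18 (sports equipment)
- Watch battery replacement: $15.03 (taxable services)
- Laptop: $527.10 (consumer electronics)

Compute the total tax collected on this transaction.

Ski goggles $122.85: sports equipment → 6% → $7.37
Acetaminophen (200 ct) $7.13: OTC medicine → 0% → $0.00
Tennis racket $97.18: sports equipment → 6% → $5.83
Watch battery replacement $15.03: taxable services → 4.75% → $0.71
Laptop $527.10: consumer electronics → 8% + 2.75% surcharge = 10.75% → $56.66
Total tax = $7.37 + $5.83 + $0.71 + $56.66 = $70.57

$70.57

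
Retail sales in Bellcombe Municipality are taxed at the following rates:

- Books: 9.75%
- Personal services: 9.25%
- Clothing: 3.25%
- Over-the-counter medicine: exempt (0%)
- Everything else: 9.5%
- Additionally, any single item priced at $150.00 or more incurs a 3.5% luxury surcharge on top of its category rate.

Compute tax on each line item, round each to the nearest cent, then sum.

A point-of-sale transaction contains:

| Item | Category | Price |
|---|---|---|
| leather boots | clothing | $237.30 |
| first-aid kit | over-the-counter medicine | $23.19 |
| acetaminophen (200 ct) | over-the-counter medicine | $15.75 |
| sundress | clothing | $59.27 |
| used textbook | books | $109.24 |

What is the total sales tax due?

Leather boots $237.30: clothing → 3.25% + 3.5% surcharge = 6.75% → $16.02
First-aid kit $23.19: over-the-counter medicine → 0% → $0.00
Acetaminophen (200 ct) $15.75: over-the-counter medicine → 0% → $0.00
Sundress $59.27: clothing → 3.25% → $1.93
Used textbook $109.24: books → 9.75% → $10.65
Total tax = $16.02 + $1.93 + $10.65 = $28.60

$28.60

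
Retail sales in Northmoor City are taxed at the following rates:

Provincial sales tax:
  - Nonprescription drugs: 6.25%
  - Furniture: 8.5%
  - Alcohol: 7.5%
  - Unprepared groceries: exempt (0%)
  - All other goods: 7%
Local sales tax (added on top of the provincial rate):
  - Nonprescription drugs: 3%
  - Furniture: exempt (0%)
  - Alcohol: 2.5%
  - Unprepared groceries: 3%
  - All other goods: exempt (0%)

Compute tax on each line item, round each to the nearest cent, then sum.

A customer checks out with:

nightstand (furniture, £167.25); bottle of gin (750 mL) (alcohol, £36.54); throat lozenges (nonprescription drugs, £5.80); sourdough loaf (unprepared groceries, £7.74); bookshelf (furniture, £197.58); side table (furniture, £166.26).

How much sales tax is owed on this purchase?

Nightstand £167.25: furniture → 8.5% + 0% local = 8.5% → £14.22
Bottle of gin (750 mL) £36.54: alcohol → 7.5% + 2.5% local = 10% → £3.65
Throat lozenges £5.80: nonprescription drugs → 6.25% + 3% local = 9.25% → £0.54
Sourdough loaf £7.74: unprepared groceries → 0% + 3% local = 3% → £0.23
Bookshelf £197.58: furniture → 8.5% + 0% local = 8.5% → £16.79
Side table £166.26: furniture → 8.5% + 0% local = 8.5% → £14.13
Total tax = £14.22 + £3.65 + £0.54 + £0.23 + £16.79 + £14.13 = £49.56

£49.56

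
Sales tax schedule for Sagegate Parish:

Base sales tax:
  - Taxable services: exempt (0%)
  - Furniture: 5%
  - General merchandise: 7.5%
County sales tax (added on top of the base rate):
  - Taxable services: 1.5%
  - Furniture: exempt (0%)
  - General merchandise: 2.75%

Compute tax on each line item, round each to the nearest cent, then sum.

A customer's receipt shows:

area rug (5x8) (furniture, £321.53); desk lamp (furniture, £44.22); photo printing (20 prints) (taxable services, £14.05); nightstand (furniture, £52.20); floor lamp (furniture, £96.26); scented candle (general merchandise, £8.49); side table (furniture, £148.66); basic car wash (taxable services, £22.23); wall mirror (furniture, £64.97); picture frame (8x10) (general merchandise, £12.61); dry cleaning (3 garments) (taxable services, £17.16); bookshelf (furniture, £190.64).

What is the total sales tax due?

£48.88

Area rug (5x8) £321.53: furniture → 5% + 0% county = 5% → £16.08
Desk lamp £44.22: furniture → 5% + 0% county = 5% → £2.21
Photo printing (20 prints) £14.05: taxable services → 0% + 1.5% county = 1.5% → £0.21
Nightstand £52.20: furniture → 5% + 0% county = 5% → £2.61
Floor lamp £96.26: furniture → 5% + 0% county = 5% → £4.81
Scented candle £8.49: general merchandise → 7.5% + 2.75% county = 10.25% → £0.87
Side table £148.66: furniture → 5% + 0% county = 5% → £7.43
Basic car wash £22.23: taxable services → 0% + 1.5% county = 1.5% → £0.33
Wall mirror £64.97: furniture → 5% + 0% county = 5% → £3.25
Picture frame (8x10) £12.61: general merchandise → 7.5% + 2.75% county = 10.25% → £1.29
Dry cleaning (3 garments) £17.16: taxable services → 0% + 1.5% county = 1.5% → £0.26
Bookshelf £190.64: furniture → 5% + 0% county = 5% → £9.53
Total tax = £16.08 + £2.21 + £0.21 + £2.61 + £4.81 + £0.87 + £7.43 + £0.33 + £3.25 + £1.29 + £0.26 + £9.53 = £48.88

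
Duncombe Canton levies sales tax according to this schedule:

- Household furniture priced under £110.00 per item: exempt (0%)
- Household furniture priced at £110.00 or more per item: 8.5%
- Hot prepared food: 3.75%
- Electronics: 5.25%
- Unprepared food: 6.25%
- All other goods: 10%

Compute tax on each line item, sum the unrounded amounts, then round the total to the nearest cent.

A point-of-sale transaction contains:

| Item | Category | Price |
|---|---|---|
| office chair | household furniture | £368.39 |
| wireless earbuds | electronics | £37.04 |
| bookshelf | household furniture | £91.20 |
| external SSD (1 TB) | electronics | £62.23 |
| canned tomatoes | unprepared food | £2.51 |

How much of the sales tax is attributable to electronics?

Wireless earbuds £37.04: electronics → 5.25% → £1.9446
External SSD (1 TB) £62.23: electronics → 5.25% → £3.267075
Tax on electronics: unrounded sum = £5.211675 → £5.21

£5.21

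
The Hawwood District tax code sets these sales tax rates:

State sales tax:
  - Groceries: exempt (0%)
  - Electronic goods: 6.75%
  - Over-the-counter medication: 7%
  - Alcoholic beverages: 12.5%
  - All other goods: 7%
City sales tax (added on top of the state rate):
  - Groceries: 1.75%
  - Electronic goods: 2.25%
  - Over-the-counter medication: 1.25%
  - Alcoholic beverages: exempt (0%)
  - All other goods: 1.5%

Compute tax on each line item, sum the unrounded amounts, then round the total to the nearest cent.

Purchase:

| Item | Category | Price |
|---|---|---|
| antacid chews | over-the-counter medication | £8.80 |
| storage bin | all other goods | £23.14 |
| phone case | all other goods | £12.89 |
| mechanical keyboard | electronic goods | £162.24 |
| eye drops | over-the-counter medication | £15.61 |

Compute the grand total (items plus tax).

Antacid chews £8.80: over-the-counter medication → 7% + 1.25% city = 8.25% → £0.726
Storage bin £23.14: all other goods → 7% + 1.5% city = 8.5% → £1.9669
Phone case £12.89: all other goods → 7% + 1.5% city = 8.5% → £1.09565
Mechanical keyboard £162.24: electronic goods → 6.75% + 2.25% city = 9% → £14.6016
Eye drops £15.61: over-the-counter medication → 7% + 1.25% city = 8.25% → £1.287825
Subtotal = £222.68; unrounded tax = £19.677975 → £19.68; total due = £242.36

£242.36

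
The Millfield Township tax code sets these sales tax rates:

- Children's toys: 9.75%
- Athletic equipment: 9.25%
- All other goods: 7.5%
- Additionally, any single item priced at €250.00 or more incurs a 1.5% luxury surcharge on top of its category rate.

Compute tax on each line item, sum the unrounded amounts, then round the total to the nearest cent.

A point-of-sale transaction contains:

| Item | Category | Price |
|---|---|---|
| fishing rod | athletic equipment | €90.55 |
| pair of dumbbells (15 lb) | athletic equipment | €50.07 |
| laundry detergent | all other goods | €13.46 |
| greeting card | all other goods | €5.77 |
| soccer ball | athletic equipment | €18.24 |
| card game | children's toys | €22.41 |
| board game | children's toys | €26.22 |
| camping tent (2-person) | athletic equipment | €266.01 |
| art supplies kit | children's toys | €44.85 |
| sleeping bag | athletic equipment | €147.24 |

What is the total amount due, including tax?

€752.29

Fishing rod €90.55: athletic equipment → 9.25% → €8.375875
Pair of dumbbells (15 lb) €50.07: athletic equipment → 9.25% → €4.631475
Laundry detergent €13.46: all other goods → 7.5% → €1.0095
Greeting card €5.77: all other goods → 7.5% → €0.43275
Soccer ball €18.24: athletic equipment → 9.25% → €1.6872
Card game €22.41: children's toys → 9.75% → €2.184975
Board game €26.22: children's toys → 9.75% → €2.55645
Camping tent (2-person) €266.01: athletic equipment → 9.25% + 1.5% surcharge = 10.75% → €28.596075
Art supplies kit €44.85: children's toys → 9.75% → €4.372875
Sleeping bag €147.24: athletic equipment → 9.25% → €13.6197
Subtotal = €684.82; unrounded tax = €67.466875 → €67.47; total due = €752.29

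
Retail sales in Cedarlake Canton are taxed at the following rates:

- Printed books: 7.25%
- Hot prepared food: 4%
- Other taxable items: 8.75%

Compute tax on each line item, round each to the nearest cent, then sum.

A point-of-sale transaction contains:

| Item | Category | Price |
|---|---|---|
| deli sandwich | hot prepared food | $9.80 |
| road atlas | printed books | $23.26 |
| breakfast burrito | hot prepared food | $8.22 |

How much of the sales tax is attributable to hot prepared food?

$0.72

Deli sandwich $9.80: hot prepared food → 4% → $0.39
Breakfast burrito $8.22: hot prepared food → 4% → $0.33
Tax on hot prepared food = $0.39 + $0.33 = $0.72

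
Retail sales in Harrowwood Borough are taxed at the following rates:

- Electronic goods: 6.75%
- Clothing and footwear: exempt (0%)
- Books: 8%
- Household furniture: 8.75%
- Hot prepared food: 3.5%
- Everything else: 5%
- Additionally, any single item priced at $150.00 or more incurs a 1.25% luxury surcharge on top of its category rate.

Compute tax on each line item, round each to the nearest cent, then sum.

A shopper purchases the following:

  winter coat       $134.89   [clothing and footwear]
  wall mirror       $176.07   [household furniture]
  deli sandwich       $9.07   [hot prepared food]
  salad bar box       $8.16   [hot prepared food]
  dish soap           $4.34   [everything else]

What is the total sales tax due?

$18.44

Winter coat $134.89: clothing and footwear → 0% → $0.00
Wall mirror $176.07: household furniture → 8.75% + 1.25% surcharge = 10% → $17.61
Deli sandwich $9.07: hot prepared food → 3.5% → $0.32
Salad bar box $8.16: hot prepared food → 3.5% → $0.29
Dish soap $4.34: everything else → 5% → $0.22
Total tax = $17.61 + $0.32 + $0.29 + $0.22 = $18.44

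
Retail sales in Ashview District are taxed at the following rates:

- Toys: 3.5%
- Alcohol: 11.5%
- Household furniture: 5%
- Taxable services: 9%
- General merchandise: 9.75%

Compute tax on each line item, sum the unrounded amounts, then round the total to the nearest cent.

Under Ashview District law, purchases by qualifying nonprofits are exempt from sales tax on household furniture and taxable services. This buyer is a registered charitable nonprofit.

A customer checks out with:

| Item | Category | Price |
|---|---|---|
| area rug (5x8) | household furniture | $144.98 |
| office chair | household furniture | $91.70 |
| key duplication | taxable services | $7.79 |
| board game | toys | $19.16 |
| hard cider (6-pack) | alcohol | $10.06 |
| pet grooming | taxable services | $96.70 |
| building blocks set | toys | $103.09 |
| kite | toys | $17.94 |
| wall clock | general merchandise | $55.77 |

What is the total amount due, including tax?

Area rug (5x8) $144.98: household furniture, buyer-exempt → 0% → $0.00
Office chair $91.70: household furniture, buyer-exempt → 0% → $0.00
Key duplication $7.79: taxable services, buyer-exempt → 0% → $0.00
Board game $19.16: toys → 3.5% → $0.6706
Hard cider (6-pack) $10.06: alcohol → 11.5% → $1.1569
Pet grooming $96.70: taxable services, buyer-exempt → 0% → $0.00
Building blocks set $103.09: toys → 3.5% → $3.60815
Kite $17.94: toys → 3.5% → $0.6279
Wall clock $55.77: general merchandise → 9.75% → $5.437575
Subtotal = $547.19; unrounded tax = $11.501125 → $11.50; total due = $558.69

$558.69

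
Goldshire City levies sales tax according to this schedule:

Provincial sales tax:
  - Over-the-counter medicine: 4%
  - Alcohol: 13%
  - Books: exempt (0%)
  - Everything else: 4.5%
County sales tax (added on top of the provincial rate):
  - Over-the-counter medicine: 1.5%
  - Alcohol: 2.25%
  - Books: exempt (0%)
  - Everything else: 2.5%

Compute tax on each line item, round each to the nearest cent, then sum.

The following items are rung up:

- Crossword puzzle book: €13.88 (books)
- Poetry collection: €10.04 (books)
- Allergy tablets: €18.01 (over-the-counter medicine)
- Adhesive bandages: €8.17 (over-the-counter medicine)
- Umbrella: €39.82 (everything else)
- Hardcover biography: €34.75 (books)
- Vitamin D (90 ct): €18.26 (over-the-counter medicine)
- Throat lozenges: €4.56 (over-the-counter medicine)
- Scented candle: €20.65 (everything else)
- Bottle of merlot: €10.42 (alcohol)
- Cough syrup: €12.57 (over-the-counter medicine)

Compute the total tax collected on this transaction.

€9.21

Crossword puzzle book €13.88: books → 0% + 0% county = 0% → €0.00
Poetry collection €10.04: books → 0% + 0% county = 0% → €0.00
Allergy tablets €18.01: over-the-counter medicine → 4% + 1.5% county = 5.5% → €0.99
Adhesive bandages €8.17: over-the-counter medicine → 4% + 1.5% county = 5.5% → €0.45
Umbrella €39.82: everything else → 4.5% + 2.5% county = 7% → €2.79
Hardcover biography €34.75: books → 0% + 0% county = 0% → €0.00
Vitamin D (90 ct) €18.26: over-the-counter medicine → 4% + 1.5% county = 5.5% → €1.00
Throat lozenges €4.56: over-the-counter medicine → 4% + 1.5% county = 5.5% → €0.25
Scented candle €20.65: everything else → 4.5% + 2.5% county = 7% → €1.45
Bottle of merlot €10.42: alcohol → 13% + 2.25% county = 15.25% → €1.59
Cough syrup €12.57: over-the-counter medicine → 4% + 1.5% county = 5.5% → €0.69
Total tax = €0.99 + €0.45 + €2.79 + €1.00 + €0.25 + €1.45 + €1.59 + €0.69 = €9.21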